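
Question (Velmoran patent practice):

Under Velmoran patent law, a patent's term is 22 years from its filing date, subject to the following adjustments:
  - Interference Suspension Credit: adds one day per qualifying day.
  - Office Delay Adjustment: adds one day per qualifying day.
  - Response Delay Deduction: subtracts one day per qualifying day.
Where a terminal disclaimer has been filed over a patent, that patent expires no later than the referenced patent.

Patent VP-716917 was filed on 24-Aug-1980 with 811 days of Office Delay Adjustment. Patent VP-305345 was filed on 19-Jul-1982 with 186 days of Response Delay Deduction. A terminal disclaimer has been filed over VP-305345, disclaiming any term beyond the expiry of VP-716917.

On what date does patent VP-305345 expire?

Natural term of VP-305345:
  Base: filing + 22 years → 19 July 2004.
  Response Delay Deduction: −186 days → 15 January 2004.
Expiry of referenced patent VP-716917:
  Base: filing + 22 years → 24 August 2002.
  Office Delay Adjustment: +811 days → 12 November 2004.
Terminal disclaimer: VP-305345 expires on the earlier of 15 January 2004 and 12 November 2004.

January 15, 2004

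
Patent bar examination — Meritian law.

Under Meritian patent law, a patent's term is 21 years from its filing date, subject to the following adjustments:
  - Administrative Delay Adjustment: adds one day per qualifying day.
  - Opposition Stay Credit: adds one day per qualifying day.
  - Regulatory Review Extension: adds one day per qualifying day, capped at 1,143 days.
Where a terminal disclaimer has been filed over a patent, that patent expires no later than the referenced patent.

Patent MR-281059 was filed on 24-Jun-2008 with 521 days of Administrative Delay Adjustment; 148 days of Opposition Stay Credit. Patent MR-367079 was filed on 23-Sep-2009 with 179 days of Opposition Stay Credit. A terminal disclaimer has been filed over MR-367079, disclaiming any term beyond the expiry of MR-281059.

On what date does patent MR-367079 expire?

Natural term of MR-367079:
  Base: filing + 21 years → 23 September 2030.
  Opposition Stay Credit: +179 days → 21 March 2031.
Expiry of referenced patent MR-281059:
  Base: filing + 21 years → 24 June 2029.
  Administrative Delay Adjustment: +521 days → 27 November 2030.
  Opposition Stay Credit: +148 days → 24 April 2031.
Terminal disclaimer: MR-367079 expires on the earlier of 21 March 2031 and 24 April 2031.

2031-03-21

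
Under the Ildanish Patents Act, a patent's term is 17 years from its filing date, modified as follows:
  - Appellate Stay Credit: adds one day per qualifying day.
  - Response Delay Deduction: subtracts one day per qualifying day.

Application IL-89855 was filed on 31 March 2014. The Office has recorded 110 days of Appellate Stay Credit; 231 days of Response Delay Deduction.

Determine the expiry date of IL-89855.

Base term: filing date + 17 years → 31 March 2031.
Appellate Stay Credit: +110 days → 19 July 2031.
Response Delay Deduction: −231 days → 30 November 2030.

November 30, 2030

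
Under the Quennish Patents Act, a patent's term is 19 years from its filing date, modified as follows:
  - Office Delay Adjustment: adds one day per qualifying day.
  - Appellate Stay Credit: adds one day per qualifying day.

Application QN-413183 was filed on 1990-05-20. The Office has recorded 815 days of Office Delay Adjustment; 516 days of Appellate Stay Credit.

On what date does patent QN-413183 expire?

2013-01-10

Base term: filing date + 19 years → 20 May 2009.
Office Delay Adjustment: +815 days → 13 August 2011.
Appellate Stay Credit: +516 days → 10 January 2013.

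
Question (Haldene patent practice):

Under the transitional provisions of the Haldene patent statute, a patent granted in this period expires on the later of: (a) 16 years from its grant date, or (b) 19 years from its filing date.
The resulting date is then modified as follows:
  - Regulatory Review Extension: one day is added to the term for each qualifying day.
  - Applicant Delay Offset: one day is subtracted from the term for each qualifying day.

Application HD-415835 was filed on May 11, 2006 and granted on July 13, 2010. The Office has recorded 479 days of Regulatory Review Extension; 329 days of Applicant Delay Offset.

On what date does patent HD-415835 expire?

(a) grant + 16 years → 13 July 2026.
(b) filing + 19 years → 11 May 2025.
Later of the two: 13 July 2026.
Regulatory Review Extension: +479 days → 4 November 2027.
Applicant Delay Offset: −329 days → 10 December 2026.

December 10, 2026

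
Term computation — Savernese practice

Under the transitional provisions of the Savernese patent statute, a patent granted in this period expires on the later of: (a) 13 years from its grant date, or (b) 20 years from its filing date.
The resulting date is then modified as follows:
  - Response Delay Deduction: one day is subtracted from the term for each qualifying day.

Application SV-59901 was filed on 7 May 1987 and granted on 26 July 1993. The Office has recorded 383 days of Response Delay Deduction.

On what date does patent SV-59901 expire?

April 19, 2006

(a) grant + 13 years → 26 July 2006.
(b) filing + 20 years → 7 May 2007.
Later of the two: 7 May 2007.
Response Delay Deduction: −383 days → 19 April 2006.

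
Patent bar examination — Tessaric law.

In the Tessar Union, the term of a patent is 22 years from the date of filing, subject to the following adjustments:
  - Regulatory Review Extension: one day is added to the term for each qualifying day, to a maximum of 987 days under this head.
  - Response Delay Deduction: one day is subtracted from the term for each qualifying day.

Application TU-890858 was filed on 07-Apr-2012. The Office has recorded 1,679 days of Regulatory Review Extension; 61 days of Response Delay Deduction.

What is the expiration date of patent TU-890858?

2036-10-19

Base term: filing date + 22 years → 7 April 2034.
Regulatory Review Extension: 1679 days claimed exceeds the 987-day cap, so +987 days → 19 December 2036.
Response Delay Deduction: −61 days → 19 October 2036.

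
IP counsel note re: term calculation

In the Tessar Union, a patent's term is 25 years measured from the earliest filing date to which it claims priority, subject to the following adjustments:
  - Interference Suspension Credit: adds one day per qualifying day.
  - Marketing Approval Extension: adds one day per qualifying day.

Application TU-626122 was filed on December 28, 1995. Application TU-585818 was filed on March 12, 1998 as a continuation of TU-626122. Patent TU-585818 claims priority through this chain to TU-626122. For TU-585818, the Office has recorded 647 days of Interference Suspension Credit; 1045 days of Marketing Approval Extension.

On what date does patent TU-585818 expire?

Earliest priority filing: 28 December 1995.
Base term: 28 December 1995 + 25 years → 28 December 2020.
Interference Suspension Credit: +647 days → 6 October 2022.
Marketing Approval Extension: +1045 days → 16 August 2025.

August 16, 2025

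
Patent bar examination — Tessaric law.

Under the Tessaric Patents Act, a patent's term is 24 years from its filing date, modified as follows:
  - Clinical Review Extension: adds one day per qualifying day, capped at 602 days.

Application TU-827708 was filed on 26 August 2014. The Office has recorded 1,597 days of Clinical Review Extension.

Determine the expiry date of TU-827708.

Base term: filing date + 24 years → 26 August 2038.
Clinical Review Extension: 1597 days claimed exceeds the 602-day cap, so +602 days → 19 April 2040.

2040-04-19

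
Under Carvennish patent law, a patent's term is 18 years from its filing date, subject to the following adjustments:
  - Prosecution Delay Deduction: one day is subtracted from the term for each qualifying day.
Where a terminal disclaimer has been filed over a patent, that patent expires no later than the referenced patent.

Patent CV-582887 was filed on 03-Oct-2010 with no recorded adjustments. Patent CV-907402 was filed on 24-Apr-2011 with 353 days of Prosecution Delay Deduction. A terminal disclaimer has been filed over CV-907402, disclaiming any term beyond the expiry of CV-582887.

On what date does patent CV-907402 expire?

Natural term of CV-907402:
  Base: filing + 18 years → 24 April 2029.
  Prosecution Delay Deduction: −353 days → 6 May 2028.
Expiry of referenced patent CV-582887:
  Base: filing + 18 years → 3 October 2028.
Terminal disclaimer: CV-907402 expires on the earlier of 6 May 2028 and 3 October 2028.

2028-05-06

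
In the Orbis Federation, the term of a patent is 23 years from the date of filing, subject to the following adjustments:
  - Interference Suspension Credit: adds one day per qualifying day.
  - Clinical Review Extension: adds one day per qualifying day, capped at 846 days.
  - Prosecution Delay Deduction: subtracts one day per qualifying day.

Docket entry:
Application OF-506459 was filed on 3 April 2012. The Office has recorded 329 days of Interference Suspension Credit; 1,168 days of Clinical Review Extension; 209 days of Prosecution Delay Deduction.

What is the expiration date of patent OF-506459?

2037-11-24

Base term: filing date + 23 years → 3 April 2035.
Interference Suspension Credit: +329 days → 26 February 2036.
Clinical Review Extension: 1168 days claimed exceeds the 846-day cap, so +846 days → 21 June 2038.
Prosecution Delay Deduction: −209 days → 24 November 2037.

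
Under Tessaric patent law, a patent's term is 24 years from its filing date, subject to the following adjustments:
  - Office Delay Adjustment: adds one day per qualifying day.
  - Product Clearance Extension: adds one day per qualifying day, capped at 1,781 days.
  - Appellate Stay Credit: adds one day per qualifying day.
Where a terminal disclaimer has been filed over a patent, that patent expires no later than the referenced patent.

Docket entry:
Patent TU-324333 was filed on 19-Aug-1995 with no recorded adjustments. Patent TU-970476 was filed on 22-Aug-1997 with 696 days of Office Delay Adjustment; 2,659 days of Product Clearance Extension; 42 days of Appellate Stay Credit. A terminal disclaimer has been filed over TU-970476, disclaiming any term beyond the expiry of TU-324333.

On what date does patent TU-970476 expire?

Natural term of TU-970476:
  Base: filing + 24 years → 22 August 2021.
  Office Delay Adjustment: +696 days → 19 July 2023.
  Product Clearance Extension: 2659 days claimed exceeds the 1781-day cap, so +1781 days → 3 June 2028.
  Appellate Stay Credit: +42 days → 15 July 2028.
Expiry of referenced patent TU-324333:
  Base: filing + 24 years → 19 August 2019.
Terminal disclaimer: TU-970476 expires on the earlier of 15 July 2028 and 19 August 2019.

August 19, 2019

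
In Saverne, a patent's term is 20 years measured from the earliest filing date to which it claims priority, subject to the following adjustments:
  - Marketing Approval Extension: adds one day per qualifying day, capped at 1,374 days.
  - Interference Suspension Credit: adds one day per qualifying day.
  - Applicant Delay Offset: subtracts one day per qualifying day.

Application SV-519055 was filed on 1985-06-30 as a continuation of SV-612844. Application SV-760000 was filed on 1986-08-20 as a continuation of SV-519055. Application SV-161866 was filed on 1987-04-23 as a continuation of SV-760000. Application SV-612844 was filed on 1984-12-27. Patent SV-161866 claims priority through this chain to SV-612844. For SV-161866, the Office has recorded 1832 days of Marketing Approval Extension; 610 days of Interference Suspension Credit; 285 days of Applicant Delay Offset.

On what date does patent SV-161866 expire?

Earliest priority filing: 27 December 1984.
Base term: 27 December 1984 + 20 years → 27 December 2004.
Marketing Approval Extension: 1832 days claimed exceeds the 1374-day cap, so +1374 days → 1 October 2008.
Interference Suspension Credit: +610 days → 3 June 2010.
Applicant Delay Offset: −285 days → 22 August 2009.

August 22, 2009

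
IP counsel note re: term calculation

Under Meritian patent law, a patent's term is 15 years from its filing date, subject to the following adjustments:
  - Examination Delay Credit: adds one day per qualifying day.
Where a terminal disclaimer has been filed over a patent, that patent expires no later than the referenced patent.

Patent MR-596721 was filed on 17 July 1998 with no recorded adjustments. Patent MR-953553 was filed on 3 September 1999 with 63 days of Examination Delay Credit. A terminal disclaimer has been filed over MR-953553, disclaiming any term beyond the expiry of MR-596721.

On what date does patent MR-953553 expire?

July 17, 2013

Natural term of MR-953553:
  Base: filing + 15 years → 3 September 2014.
  Examination Delay Credit: +63 days → 5 November 2014.
Expiry of referenced patent MR-596721:
  Base: filing + 15 years → 17 July 2013.
Terminal disclaimer: MR-953553 expires on the earlier of 5 November 2014 and 17 July 2013.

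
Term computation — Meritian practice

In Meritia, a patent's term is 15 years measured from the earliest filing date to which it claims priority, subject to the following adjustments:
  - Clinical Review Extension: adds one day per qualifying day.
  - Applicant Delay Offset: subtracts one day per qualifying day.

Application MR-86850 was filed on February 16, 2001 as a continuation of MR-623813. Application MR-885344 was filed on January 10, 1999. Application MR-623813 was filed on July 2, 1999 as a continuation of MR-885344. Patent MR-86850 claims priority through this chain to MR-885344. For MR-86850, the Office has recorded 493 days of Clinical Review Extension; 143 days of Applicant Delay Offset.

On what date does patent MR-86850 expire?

December 26, 2014

Earliest priority filing: 10 January 1999.
Base term: 10 January 1999 + 15 years → 10 January 2014.
Clinical Review Extension: +493 days → 18 May 2015.
Applicant Delay Offset: −143 days → 26 December 2014.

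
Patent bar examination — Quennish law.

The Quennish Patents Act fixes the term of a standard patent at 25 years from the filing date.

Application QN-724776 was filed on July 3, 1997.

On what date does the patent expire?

July 3, 2022

Filing date + 25 years → 3 July 2022.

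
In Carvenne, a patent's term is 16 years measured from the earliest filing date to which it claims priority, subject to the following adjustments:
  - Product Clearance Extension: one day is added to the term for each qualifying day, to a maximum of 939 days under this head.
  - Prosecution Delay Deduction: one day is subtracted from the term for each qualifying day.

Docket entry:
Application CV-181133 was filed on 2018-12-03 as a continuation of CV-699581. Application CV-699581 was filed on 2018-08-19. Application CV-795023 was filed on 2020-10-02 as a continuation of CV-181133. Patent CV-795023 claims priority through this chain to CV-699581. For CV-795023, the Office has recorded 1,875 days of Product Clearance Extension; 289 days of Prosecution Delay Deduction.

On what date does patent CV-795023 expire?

May 30, 2036

Earliest priority filing: 19 August 2018.
Base term: 19 August 2018 + 16 years → 19 August 2034.
Product Clearance Extension: 1875 days claimed exceeds the 939-day cap, so +939 days → 15 March 2037.
Prosecution Delay Deduction: −289 days → 30 May 2036.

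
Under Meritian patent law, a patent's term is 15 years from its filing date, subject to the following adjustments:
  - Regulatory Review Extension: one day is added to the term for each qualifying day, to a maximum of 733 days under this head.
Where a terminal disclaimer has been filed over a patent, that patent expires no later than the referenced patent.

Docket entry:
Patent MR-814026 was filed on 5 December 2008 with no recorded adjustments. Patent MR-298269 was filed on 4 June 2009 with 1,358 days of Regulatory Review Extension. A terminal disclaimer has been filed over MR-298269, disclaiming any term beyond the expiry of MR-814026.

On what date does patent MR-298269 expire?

2023-12-05

Natural term of MR-298269:
  Base: filing + 15 years → 4 June 2024.
  Regulatory Review Extension: 1358 days claimed exceeds the 733-day cap, so +733 days → 7 June 2026.
Expiry of referenced patent MR-814026:
  Base: filing + 15 years → 5 December 2023.
Terminal disclaimer: MR-298269 expires on the earlier of 7 June 2026 and 5 December 2023.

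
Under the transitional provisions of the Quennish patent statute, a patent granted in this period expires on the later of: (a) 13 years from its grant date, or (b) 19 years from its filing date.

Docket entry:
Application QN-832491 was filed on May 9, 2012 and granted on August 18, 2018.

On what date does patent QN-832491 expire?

August 18, 2031

(a) grant + 13 years → 18 August 2031.
(b) filing + 19 years → 9 May 2031.
Later of the two: 18 August 2031.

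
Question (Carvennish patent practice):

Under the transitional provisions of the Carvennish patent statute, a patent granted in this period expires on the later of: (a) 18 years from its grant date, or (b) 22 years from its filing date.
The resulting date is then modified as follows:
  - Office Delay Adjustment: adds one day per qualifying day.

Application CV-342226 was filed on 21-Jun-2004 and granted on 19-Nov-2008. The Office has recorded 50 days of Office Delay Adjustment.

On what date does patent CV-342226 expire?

(a) grant + 18 years → 19 November 2026.
(b) filing + 22 years → 21 June 2026.
Later of the two: 19 November 2026.
Office Delay Adjustment: +50 days → 8 January 2027.

2027-01-08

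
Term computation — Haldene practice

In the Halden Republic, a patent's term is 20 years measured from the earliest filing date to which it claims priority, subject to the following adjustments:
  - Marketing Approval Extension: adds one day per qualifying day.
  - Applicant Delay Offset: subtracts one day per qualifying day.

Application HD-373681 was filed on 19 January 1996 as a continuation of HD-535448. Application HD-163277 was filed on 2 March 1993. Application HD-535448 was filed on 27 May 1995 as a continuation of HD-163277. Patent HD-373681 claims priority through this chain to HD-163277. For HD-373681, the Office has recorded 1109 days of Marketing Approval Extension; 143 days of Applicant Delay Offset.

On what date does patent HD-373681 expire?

2015-10-24

Earliest priority filing: 2 March 1993.
Base term: 2 March 1993 + 20 years → 2 March 2013.
Marketing Approval Extension: +1109 days → 15 March 2016.
Applicant Delay Offset: −143 days → 24 October 2015.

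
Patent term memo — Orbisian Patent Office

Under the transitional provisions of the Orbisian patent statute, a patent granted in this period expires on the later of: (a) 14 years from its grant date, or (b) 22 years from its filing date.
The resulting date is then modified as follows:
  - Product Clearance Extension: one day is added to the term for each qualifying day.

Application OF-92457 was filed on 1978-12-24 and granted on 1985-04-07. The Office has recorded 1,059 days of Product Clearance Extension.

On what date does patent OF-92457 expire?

(a) grant + 14 years → 7 April 1999.
(b) filing + 22 years → 24 December 2000.
Later of the two: 24 December 2000.
Product Clearance Extension: +1059 days → 18 November 2003.

November 18, 2003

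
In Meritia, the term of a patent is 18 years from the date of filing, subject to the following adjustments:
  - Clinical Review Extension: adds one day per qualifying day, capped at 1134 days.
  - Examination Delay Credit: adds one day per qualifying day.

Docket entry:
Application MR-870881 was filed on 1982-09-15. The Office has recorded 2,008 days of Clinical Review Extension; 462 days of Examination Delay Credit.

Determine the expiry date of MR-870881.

2005-01-28

Base term: filing date + 18 years → 15 September 2000.
Clinical Review Extension: 2008 days claimed exceeds the 1134-day cap, so +1134 days → 24 October 2003.
Examination Delay Credit: +462 days → 28 January 2005.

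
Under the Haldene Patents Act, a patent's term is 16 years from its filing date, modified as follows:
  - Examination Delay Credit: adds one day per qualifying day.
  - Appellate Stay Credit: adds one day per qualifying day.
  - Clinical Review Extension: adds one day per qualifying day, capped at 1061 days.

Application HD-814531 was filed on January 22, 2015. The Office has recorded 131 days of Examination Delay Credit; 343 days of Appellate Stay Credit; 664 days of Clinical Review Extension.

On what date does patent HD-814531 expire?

2034-03-05

Base term: filing date + 16 years → 22 January 2031.
Examination Delay Credit: +131 days → 2 June 2031.
Appellate Stay Credit: +343 days → 10 May 2032.
Clinical Review Extension: 664 days (within the 1061-day cap) → +664 days → 5 March 2034.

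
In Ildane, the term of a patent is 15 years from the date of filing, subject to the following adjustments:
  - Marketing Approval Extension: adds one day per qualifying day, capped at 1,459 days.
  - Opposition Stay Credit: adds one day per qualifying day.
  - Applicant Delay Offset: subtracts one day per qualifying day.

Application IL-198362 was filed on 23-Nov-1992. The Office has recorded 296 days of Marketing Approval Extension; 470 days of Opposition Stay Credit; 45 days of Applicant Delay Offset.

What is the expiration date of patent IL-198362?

Base term: filing date + 15 years → 23 November 2007.
Marketing Approval Extension: 296 days (within the 1459-day cap) → +296 days → 14 September 2008.
Opposition Stay Credit: +470 days → 28 December 2009.
Applicant Delay Offset: −45 days → 13 November 2009.

2009-11-13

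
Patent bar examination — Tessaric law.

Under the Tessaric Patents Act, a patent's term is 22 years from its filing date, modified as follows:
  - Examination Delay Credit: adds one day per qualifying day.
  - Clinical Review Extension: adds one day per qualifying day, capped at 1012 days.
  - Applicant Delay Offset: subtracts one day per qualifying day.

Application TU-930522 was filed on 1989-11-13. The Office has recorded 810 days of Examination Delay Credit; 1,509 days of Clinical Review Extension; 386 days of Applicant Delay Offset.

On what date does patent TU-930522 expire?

October 19, 2015

Base term: filing date + 22 years → 13 November 2011.
Examination Delay Credit: +810 days → 31 January 2014.
Clinical Review Extension: 1509 days claimed exceeds the 1012-day cap, so +1012 days → 8 November 2016.
Applicant Delay Offset: −386 days → 19 October 2015.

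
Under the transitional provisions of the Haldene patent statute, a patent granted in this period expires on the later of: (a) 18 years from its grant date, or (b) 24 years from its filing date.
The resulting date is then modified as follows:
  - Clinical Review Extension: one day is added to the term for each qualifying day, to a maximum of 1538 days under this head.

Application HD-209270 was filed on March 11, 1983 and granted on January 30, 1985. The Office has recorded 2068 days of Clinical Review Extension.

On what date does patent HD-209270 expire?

(a) grant + 18 years → 30 January 2003.
(b) filing + 24 years → 11 March 2007.
Later of the two: 11 March 2007.
Clinical Review Extension: 2068 days claimed exceeds the 1538-day cap, so +1538 days → 27 May 2011.

May 27, 2011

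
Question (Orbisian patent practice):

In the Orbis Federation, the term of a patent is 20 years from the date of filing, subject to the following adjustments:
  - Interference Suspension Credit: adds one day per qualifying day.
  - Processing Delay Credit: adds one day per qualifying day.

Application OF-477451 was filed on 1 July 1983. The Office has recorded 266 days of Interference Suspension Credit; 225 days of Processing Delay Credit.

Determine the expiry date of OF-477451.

November 3, 2004

Base term: filing date + 20 years → 1 July 2003.
Interference Suspension Credit: +266 days → 23 March 2004.
Processing Delay Credit: +225 days → 3 November 2004.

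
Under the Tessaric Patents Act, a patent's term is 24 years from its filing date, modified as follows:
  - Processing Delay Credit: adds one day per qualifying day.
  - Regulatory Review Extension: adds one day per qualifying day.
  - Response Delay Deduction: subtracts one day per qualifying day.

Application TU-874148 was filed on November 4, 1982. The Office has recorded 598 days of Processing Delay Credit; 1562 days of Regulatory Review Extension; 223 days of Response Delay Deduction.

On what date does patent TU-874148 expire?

Base term: filing date + 24 years → 4 November 2006.
Processing Delay Credit: +598 days → 24 June 2008.
Regulatory Review Extension: +1562 days → 3 October 2012.
Response Delay Deduction: −223 days → 23 February 2012.

2012-02-23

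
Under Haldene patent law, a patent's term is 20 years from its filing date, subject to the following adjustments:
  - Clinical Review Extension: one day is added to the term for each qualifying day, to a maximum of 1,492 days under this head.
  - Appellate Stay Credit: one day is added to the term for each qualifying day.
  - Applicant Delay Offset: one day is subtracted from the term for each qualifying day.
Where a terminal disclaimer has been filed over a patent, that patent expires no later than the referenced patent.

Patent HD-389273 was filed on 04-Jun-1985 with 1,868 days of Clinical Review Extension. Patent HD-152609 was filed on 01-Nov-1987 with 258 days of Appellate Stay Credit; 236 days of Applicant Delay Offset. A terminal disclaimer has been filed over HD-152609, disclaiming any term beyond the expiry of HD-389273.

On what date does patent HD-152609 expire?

November 23, 2007

Natural term of HD-152609:
  Base: filing + 20 years → 1 November 2007.
  Appellate Stay Credit: +258 days → 16 July 2008.
  Applicant Delay Offset: −236 days → 23 November 2007.
Expiry of referenced patent HD-389273:
  Base: filing + 20 years → 4 June 2005.
  Clinical Review Extension: 1868 days claimed exceeds the 1492-day cap, so +1492 days → 5 July 2009.
Terminal disclaimer: HD-152609 expires on the earlier of 23 November 2007 and 5 July 2009.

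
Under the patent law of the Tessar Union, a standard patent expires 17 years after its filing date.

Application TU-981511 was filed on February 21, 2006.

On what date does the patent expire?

Filing date + 17 years → 21 February 2023.

2023-02-21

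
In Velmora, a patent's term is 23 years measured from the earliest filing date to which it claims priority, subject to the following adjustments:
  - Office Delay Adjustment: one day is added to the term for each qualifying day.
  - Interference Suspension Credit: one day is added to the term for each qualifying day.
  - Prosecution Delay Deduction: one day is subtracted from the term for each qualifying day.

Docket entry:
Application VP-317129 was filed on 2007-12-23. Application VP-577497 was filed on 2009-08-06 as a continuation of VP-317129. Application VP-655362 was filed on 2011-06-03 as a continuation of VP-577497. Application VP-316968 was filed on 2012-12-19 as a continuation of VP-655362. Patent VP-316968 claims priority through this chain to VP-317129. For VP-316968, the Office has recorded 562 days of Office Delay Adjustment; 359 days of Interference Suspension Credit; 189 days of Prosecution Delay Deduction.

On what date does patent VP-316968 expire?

Earliest priority filing: 23 December 2007.
Base term: 23 December 2007 + 23 years → 23 December 2030.
Office Delay Adjustment: +562 days → 7 July 2032.
Interference Suspension Credit: +359 days → 1 July 2033.
Prosecution Delay Deduction: −189 days → 24 December 2032.

December 24, 2032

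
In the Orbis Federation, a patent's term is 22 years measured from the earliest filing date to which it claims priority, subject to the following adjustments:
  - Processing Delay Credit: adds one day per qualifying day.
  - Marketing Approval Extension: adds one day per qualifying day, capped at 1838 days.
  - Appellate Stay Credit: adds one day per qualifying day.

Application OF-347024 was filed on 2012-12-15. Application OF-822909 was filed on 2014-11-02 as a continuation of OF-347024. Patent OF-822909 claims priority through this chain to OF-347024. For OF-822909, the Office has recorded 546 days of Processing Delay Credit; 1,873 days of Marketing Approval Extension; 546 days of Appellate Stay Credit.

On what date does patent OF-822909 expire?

Earliest priority filing: 15 December 2012.
Base term: 15 December 2012 + 22 years → 15 December 2034.
Processing Delay Credit: +546 days → 13 June 2036.
Marketing Approval Extension: 1873 days claimed exceeds the 1838-day cap, so +1838 days → 25 June 2041.
Appellate Stay Credit: +546 days → 23 December 2042.

December 23, 2042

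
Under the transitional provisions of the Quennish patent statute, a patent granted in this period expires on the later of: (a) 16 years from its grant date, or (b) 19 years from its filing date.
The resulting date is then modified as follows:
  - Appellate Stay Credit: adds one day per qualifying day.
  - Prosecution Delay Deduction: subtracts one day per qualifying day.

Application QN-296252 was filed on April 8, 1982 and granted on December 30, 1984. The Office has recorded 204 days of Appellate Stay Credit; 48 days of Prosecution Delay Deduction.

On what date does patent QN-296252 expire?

September 11, 2001

(a) grant + 16 years → 30 December 2000.
(b) filing + 19 years → 8 April 2001.
Later of the two: 8 April 2001.
Appellate Stay Credit: +204 days → 29 October 2001.
Prosecution Delay Deduction: −48 days → 11 September 2001.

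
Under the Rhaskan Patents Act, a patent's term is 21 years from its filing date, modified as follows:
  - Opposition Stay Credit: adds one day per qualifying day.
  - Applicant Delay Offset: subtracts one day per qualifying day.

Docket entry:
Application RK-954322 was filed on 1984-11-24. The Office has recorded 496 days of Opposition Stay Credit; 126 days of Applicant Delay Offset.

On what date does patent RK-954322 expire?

November 29, 2006

Base term: filing date + 21 years → 24 November 2005.
Opposition Stay Credit: +496 days → 4 April 2007.
Applicant Delay Offset: −126 days → 29 November 2006.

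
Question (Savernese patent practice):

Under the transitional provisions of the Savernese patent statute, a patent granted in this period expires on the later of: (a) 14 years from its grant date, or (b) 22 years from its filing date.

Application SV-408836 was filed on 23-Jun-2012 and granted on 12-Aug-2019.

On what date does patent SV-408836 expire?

2034-06-23

(a) grant + 14 years → 12 August 2033.
(b) filing + 22 years → 23 June 2034.
Later of the two: 23 June 2034.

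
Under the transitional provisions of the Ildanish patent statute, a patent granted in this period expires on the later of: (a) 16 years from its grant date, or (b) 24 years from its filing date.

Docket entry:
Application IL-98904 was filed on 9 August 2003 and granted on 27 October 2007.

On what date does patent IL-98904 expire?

(a) grant + 16 years → 27 October 2023.
(b) filing + 24 years → 9 August 2027.
Later of the two: 9 August 2027.

2027-08-09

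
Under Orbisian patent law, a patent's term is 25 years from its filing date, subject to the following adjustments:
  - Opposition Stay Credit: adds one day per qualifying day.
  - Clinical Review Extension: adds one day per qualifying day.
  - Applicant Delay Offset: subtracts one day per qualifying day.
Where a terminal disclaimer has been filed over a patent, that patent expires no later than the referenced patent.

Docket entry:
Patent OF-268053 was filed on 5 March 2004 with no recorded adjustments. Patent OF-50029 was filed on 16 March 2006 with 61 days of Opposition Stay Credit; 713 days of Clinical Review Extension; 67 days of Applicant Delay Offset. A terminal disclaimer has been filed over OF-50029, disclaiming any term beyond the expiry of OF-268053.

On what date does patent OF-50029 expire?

Natural term of OF-50029:
  Base: filing + 25 years → 16 March 2031.
  Opposition Stay Credit: +61 days → 16 May 2031.
  Clinical Review Extension: +713 days → 28 April 2033.
  Applicant Delay Offset: −67 days → 20 February 2033.
Expiry of referenced patent OF-268053:
  Base: filing + 25 years → 5 March 2029.
Terminal disclaimer: OF-50029 expires on the earlier of 20 February 2033 and 5 March 2029.

March 5, 2029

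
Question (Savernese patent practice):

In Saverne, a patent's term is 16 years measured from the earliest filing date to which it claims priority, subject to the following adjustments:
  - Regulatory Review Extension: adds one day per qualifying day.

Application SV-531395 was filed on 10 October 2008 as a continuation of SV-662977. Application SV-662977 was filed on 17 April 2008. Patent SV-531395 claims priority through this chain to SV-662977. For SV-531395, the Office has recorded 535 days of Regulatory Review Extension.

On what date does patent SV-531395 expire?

Earliest priority filing: 17 April 2008.
Base term: 17 April 2008 + 16 years → 17 April 2024.
Regulatory Review Extension: +535 days → 4 October 2025.

October 4, 2025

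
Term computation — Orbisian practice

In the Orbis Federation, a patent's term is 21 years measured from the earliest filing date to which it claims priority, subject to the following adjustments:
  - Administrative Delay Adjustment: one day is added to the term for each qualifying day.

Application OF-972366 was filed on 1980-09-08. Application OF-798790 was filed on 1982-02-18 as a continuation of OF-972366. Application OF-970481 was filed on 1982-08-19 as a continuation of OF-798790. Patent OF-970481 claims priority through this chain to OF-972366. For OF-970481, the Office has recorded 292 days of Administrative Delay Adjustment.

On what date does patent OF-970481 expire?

June 27, 2002

Earliest priority filing: 8 September 1980.
Base term: 8 September 1980 + 21 years → 8 September 2001.
Administrative Delay Adjustment: +292 days → 27 June 2002.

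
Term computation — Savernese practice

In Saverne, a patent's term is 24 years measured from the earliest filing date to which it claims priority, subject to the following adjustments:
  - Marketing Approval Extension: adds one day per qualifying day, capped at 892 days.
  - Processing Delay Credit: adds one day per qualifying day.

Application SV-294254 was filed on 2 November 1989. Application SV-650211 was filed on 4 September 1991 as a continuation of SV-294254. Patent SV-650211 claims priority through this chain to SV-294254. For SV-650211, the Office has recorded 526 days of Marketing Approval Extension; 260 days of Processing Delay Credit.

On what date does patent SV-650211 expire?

Earliest priority filing: 2 November 1989.
Base term: 2 November 1989 + 24 years → 2 November 2013.
Marketing Approval Extension: 526 days (within the 892-day cap) → +526 days → 12 April 2015.
Processing Delay Credit: +260 days → 28 December 2015.

December 28, 2015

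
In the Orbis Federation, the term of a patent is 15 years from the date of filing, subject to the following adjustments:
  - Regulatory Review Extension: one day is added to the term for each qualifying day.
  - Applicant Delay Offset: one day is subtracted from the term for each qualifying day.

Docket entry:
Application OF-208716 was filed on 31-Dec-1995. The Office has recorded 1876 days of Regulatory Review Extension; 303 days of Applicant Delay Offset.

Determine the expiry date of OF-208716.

Base term: filing date + 15 years → 31 December 2010.
Regulatory Review Extension: +1876 days → 19 February 2016.
Applicant Delay Offset: −303 days → 22 April 2015.

April 22, 2015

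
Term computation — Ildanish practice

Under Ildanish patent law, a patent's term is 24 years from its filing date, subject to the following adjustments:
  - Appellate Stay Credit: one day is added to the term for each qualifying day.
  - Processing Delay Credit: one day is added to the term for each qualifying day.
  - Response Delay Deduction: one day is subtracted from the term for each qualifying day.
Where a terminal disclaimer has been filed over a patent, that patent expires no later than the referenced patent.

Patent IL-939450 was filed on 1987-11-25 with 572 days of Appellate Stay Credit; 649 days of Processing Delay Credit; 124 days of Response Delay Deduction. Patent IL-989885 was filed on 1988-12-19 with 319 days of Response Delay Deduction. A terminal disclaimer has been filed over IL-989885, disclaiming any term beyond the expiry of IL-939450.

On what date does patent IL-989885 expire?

2012-02-04

Natural term of IL-989885:
  Base: filing + 24 years → 19 December 2012.
  Response Delay Deduction: −319 days → 4 February 2012.
Expiry of referenced patent IL-939450:
  Base: filing + 24 years → 25 November 2011.
  Appellate Stay Credit: +572 days → 19 June 2013.
  Processing Delay Credit: +649 days → 30 March 2015.
  Response Delay Deduction: −124 days → 26 November 2014.
Terminal disclaimer: IL-989885 expires on the earlier of 4 February 2012 and 26 November 2014.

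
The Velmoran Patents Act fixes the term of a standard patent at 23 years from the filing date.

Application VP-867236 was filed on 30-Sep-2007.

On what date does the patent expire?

Filing date + 23 years → 30 September 2030.

2030-09-30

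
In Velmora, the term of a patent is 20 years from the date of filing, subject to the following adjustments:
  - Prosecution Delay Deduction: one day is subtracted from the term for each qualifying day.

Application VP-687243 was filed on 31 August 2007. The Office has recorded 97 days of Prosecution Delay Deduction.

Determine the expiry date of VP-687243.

May 26, 2027

Base term: filing date + 20 years → 31 August 2027.
Prosecution Delay Deduction: −97 days → 26 May 2027.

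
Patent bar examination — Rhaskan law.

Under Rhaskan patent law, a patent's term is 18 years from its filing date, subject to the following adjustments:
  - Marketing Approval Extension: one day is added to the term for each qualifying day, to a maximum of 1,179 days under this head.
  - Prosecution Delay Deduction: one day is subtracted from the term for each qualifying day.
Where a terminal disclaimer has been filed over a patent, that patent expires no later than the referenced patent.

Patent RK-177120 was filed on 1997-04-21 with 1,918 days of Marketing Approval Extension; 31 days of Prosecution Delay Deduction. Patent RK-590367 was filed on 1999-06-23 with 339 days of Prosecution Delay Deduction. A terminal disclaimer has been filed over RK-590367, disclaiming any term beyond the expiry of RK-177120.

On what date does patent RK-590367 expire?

Natural term of RK-590367:
  Base: filing + 18 years → 23 June 2017.
  Prosecution Delay Deduction: −339 days → 19 July 2016.
Expiry of referenced patent RK-177120:
  Base: filing + 18 years → 21 April 2015.
  Marketing Approval Extension: 1918 days claimed exceeds the 1179-day cap, so +1179 days → 13 July 2018.
  Prosecution Delay Deduction: −31 days → 12 June 2018.
Terminal disclaimer: RK-590367 expires on the earlier of 19 July 2016 and 12 June 2018.

2016-07-19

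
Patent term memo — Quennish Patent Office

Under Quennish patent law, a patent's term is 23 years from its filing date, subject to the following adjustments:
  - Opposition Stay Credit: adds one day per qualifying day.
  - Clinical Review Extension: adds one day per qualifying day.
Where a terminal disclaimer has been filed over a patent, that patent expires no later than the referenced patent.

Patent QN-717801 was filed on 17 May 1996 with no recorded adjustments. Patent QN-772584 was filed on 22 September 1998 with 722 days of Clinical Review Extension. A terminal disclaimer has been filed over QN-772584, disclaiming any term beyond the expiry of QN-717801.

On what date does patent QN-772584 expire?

May 17, 2019

Natural term of QN-772584:
  Base: filing + 23 years → 22 September 2021.
  Clinical Review Extension: +722 days → 14 September 2023.
Expiry of referenced patent QN-717801:
  Base: filing + 23 years → 17 May 2019.
Terminal disclaimer: QN-772584 expires on the earlier of 14 September 2023 and 17 May 2019.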